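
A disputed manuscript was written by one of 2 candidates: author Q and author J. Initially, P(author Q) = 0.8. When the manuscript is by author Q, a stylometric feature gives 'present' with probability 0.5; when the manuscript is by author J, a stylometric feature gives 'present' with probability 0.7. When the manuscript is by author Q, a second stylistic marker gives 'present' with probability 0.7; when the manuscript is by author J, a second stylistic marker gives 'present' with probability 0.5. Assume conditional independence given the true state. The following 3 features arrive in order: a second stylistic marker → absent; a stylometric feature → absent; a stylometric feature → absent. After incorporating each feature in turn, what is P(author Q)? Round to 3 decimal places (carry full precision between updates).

After a second stylistic marker='absent': P(author Q) = 0.3·0.8000 / (0.3·0.8000 + 0.5·0.2000) ≈ 0.7059
After a stylometric feature='absent': P(author Q) = 0.5·0.7059 / (0.5·0.7059 + 0.3·0.2941) ≈ 0.8000
After a stylometric feature='absent': P(author Q) = 0.5·0.8000 / (0.5·0.8000 + 0.3·0.2000) ≈ 0.8696

0.870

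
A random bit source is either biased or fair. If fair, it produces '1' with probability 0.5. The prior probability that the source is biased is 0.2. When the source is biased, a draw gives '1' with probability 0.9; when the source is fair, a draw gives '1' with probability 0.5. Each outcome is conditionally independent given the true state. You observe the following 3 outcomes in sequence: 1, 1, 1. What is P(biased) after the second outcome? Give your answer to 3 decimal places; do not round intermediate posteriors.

0.448

Apply Bayes' rule sequentially, carrying P(biased) forward.
After '1': P(biased) = 0.9·0.2000 / (0.9·0.2000 + 0.5·0.8000) ≈ 0.3103
After '1': P(biased) = 0.9·0.3103 / (0.9·0.3103 + 0.5·0.6897) ≈ 0.4475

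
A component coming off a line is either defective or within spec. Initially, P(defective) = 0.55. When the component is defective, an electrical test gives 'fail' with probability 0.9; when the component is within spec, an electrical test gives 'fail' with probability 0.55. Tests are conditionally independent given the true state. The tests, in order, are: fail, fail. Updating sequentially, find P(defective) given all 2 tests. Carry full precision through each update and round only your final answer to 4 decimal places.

After 'fail': P(defective) = 0.9·0.5500 / (0.9·0.5500 + 0.55·0.4500) ≈ 0.6667
After 'fail': P(defective) = 0.9·0.6667 / (0.9·0.6667 + 0.55·0.3333) ≈ 0.7660

0.7660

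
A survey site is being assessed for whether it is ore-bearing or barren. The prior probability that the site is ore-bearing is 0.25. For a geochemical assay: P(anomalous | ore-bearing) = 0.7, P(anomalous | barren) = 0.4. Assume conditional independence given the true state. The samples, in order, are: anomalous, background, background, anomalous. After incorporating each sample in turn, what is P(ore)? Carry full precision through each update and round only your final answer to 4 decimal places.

0.2033

After 'anomalous': P(ore) = 0.7·0.2500 / (0.7·0.2500 + 0.4·0.7500) ≈ 0.3684
After 'background': P(ore) = 0.3·0.3684 / (0.3·0.3684 + 0.6·0.6316) ≈ 0.2258
After 'background': P(ore) = 0.3·0.2258 / (0.3·0.2258 + 0.6·0.7742) ≈ 0.1273
After 'anomalous': P(ore) = 0.7·0.1273 / (0.7·0.1273 + 0.4·0.8727) ≈ 0.2033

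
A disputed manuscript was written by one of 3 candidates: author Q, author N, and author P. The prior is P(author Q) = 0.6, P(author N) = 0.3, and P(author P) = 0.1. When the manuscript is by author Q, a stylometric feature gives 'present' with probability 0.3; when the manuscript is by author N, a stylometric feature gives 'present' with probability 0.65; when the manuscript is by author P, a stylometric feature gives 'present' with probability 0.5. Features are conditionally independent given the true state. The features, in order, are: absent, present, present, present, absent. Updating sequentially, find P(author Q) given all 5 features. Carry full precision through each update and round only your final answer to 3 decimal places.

After 'absent': normaliser = 0.7·0.6000 + 0.35·0.3000 + 0.5·0.1000; P(author Q) ≈ 0.7304, P(author N) ≈ 0.1826, P(author P) ≈ 0.0870
After 'present': normaliser = 0.3·0.7304 + 0.65·0.1826 + 0.5·0.0870; P(author Q) ≈ 0.5747, P(author N) ≈ 0.3113, P(author P) ≈ 0.1140
After 'present': normaliser = 0.3·0.5747 + 0.65·0.3113 + 0.5·0.1140; P(author Q) ≈ 0.3993, P(author N) ≈ 0.4686, P(author P) ≈ 0.1320
After 'present': normaliser = 0.3·0.3993 + 0.65·0.4686 + 0.5·0.1320; P(author Q) ≈ 0.2443, P(author N) ≈ 0.6211, P(author P) ≈ 0.1346
After 'absent': normaliser = 0.7·0.2443 + 0.35·0.6211 + 0.5·0.1346; P(author Q) ≈ 0.3752, P(author N) ≈ 0.4771, P(author P) ≈ 0.1477

0.375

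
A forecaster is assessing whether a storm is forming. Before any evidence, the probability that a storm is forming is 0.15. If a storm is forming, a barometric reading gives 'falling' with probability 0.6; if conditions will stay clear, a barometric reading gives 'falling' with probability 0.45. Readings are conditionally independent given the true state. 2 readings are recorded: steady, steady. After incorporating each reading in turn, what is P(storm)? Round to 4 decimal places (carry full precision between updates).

After 'steady': P(storm) = 0.4·0.1500 / (0.4·0.1500 + 0.55·0.8500) ≈ 0.1137
After 'steady': P(storm) = 0.4·0.1137 / (0.4·0.1137 + 0.55·0.8863) ≈ 0.0854

0.0854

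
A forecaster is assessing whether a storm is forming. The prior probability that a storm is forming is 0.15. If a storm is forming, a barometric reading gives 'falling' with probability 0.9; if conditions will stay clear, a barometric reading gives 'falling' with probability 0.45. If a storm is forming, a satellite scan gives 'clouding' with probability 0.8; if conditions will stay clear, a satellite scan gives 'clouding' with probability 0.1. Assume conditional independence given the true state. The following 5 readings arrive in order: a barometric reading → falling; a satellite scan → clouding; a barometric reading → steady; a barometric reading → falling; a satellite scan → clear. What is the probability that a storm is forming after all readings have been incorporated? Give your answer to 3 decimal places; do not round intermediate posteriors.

0.186

Apply Bayes' rule sequentially, carrying P(storm) forward.
After a barometric reading='falling': P(storm) = 0.9·0.1500 / (0.9·0.1500 + 0.45·0.8500) ≈ 0.2609
After a satellite scan='clouding': P(storm) = 0.8·0.2609 / (0.8·0.2609 + 0.1·0.7391) ≈ 0.7385
After a barometric reading='steady': P(storm) = 0.1·0.7385 / (0.1·0.7385 + 0.55·0.2615) ≈ 0.3392
After a barometric reading='falling': P(storm) = 0.9·0.3392 / (0.9·0.3392 + 0.45·0.6608) ≈ 0.5066
After a satellite scan='clear': P(storm) = 0.2·0.5066 / (0.2·0.5066 + 0.9·0.4934) ≈ 0.1858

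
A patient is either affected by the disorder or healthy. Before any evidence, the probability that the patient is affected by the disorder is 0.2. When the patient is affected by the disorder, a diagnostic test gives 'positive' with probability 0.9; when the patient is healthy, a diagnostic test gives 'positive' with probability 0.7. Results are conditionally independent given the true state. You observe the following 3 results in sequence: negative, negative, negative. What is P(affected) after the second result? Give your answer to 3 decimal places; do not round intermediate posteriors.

Apply Bayes' rule sequentially, carrying P(affected) forward.
After 'negative': P(affected) = 0.1·0.2000 / (0.1·0.2000 + 0.3·0.8000) ≈ 0.0769
After 'negative': P(affected) = 0.1·0.0769 / (0.1·0.0769 + 0.3·0.9231) ≈ 0.0270

0.027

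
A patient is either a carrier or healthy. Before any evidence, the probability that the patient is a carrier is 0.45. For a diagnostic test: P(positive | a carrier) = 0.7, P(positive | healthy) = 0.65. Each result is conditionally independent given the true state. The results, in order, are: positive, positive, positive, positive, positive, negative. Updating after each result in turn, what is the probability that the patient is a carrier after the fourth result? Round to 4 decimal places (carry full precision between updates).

0.5239

Each posterior becomes the prior for the next update.
After 'positive': P(carrier) = 0.7·0.4500 / (0.7·0.4500 + 0.65·0.5500) ≈ 0.4684
After 'positive': P(carrier) = 0.7·0.4684 / (0.7·0.4684 + 0.65·0.5316) ≈ 0.4869
After 'positive': P(carrier) = 0.7·0.4869 / (0.7·0.4869 + 0.65·0.5131) ≈ 0.5054
After 'positive': P(carrier) = 0.7·0.5054 / (0.7·0.5054 + 0.65·0.4946) ≈ 0.5239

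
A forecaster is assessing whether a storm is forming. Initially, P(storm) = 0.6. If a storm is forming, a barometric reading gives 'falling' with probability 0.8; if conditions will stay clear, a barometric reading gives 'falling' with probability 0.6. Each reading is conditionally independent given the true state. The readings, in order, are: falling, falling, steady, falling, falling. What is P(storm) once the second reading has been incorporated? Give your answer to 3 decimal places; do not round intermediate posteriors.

After 'falling': P(storm) = 0.8·0.6000 / (0.8·0.6000 + 0.6·0.4000) ≈ 0.6667
After 'falling': P(storm) = 0.8·0.6667 / (0.8·0.6667 + 0.6·0.3333) ≈ 0.7273

0.727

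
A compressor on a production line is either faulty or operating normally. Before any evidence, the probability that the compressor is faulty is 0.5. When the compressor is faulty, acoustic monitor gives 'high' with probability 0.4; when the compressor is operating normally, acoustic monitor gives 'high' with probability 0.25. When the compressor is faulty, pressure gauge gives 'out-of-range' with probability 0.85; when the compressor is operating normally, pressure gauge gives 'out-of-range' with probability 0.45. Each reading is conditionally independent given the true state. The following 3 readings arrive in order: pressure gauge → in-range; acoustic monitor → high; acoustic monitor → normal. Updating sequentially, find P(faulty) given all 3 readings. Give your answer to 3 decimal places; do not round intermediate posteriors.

After pressure gauge='in-range': P(faulty) = 0.15·0.5000 / (0.15·0.5000 + 0.55·0.5000) ≈ 0.2143
After acoustic monitor='high': P(faulty) = 0.4·0.2143 / (0.4·0.2143 + 0.25·0.7857) ≈ 0.3038
After acoustic monitor='normal': P(faulty) = 0.6·0.3038 / (0.6·0.3038 + 0.75·0.6962) ≈ 0.2588

0.259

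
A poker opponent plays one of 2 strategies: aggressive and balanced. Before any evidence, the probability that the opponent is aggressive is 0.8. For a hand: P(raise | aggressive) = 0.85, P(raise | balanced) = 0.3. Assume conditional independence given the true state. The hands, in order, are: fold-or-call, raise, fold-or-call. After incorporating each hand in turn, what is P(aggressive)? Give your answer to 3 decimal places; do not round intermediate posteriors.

Each posterior becomes the prior for the next update.
After 'fold-or-call': P(aggressive) = 0.15·0.8000 / (0.15·0.8000 + 0.7·0.2000) ≈ 0.4615
After 'raise': P(aggressive) = 0.85·0.4615 / (0.85·0.4615 + 0.3·0.5385) ≈ 0.7083
After 'fold-or-call': P(aggressive) = 0.15·0.7083 / (0.15·0.7083 + 0.7·0.2917) ≈ 0.3423

0.342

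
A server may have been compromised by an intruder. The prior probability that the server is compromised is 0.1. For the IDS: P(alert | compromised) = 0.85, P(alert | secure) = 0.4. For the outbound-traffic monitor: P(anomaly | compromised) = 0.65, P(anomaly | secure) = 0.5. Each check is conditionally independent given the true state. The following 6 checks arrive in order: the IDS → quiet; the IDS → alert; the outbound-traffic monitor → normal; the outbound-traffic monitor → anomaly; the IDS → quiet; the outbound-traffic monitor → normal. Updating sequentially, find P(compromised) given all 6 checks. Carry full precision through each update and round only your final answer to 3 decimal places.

After the IDS='quiet': P(compromised) = 0.15·0.1000 / (0.15·0.1000 + 0.6·0.9000) ≈ 0.0270
After the IDS='alert': P(compromised) = 0.85·0.0270 / (0.85·0.0270 + 0.4·0.9730) ≈ 0.0557
After the outbound-traffic monitor='normal': P(compromised) = 0.35·0.0557 / (0.35·0.0557 + 0.5·0.9443) ≈ 0.0397
After the outbound-traffic monitor='anomaly': P(compromised) = 0.65·0.0397 / (0.65·0.0397 + 0.5·0.9603) ≈ 0.0510
After the IDS='quiet': P(compromised) = 0.15·0.0510 / (0.15·0.0510 + 0.6·0.9490) ≈ 0.0133
After the outbound-traffic monitor='normal': P(compromised) = 0.35·0.0133 / (0.35·0.0133 + 0.5·0.9867) ≈ 0.0093

0.009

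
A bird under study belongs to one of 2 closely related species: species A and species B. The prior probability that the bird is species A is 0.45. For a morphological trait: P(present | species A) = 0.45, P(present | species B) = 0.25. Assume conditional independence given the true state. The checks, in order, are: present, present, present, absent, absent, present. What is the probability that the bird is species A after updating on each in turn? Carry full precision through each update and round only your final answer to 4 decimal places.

Each posterior becomes the prior for the next update.
After 'present': P(species A) = 0.45·0.4500 / (0.45·0.4500 + 0.25·0.5500) ≈ 0.5956
After 'present': P(species A) = 0.45·0.5956 / (0.45·0.5956 + 0.25·0.4044) ≈ 0.7261
After 'present': P(species A) = 0.45·0.7261 / (0.45·0.7261 + 0.25·0.2739) ≈ 0.8267
After 'absent': P(species A) = 0.55·0.8267 / (0.55·0.8267 + 0.75·0.1733) ≈ 0.7777
After 'absent': P(species A) = 0.55·0.7777 / (0.55·0.7777 + 0.75·0.2223) ≈ 0.7196
After 'present': P(species A) = 0.45·0.7196 / (0.45·0.7196 + 0.25·0.2804) ≈ 0.8220

0.8220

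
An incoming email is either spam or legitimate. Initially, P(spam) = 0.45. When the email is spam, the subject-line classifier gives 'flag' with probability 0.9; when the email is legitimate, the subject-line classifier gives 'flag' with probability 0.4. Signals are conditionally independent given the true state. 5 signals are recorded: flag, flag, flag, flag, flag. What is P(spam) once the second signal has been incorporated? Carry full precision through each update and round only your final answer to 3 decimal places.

0.806

Each posterior becomes the prior for the next update.
After 'flag': P(spam) = 0.9·0.4500 / (0.9·0.4500 + 0.4·0.5500) ≈ 0.6480
After 'flag': P(spam) = 0.9·0.6480 / (0.9·0.6480 + 0.4·0.3520) ≈ 0.8055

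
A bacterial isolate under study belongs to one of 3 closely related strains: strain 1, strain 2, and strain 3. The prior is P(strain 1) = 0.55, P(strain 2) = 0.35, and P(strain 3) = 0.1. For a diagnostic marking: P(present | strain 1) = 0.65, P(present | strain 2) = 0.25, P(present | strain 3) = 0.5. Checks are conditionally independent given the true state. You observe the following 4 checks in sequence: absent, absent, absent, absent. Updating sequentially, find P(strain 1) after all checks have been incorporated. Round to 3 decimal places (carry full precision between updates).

0.066

After 'absent': normaliser = 0.35·0.5500 + 0.75·0.3500 + 0.5·0.1000; P(strain 1) ≈ 0.3812, P(strain 2) ≈ 0.5198, P(strain 3) ≈ 0.0990
After 'absent': normaliser = 0.35·0.3812 + 0.75·0.5198 + 0.5·0.0990; P(strain 1) ≈ 0.2329, P(strain 2) ≈ 0.6806, P(strain 3) ≈ 0.0864
After 'absent': normaliser = 0.35·0.2329 + 0.75·0.6806 + 0.5·0.0864; P(strain 1) ≈ 0.1283, P(strain 2) ≈ 0.8036, P(strain 3) ≈ 0.0680
After 'absent': normaliser = 0.35·0.1283 + 0.75·0.8036 + 0.5·0.0680; P(strain 1) ≈ 0.0659, P(strain 2) ≈ 0.8842, P(strain 3) ≈ 0.0499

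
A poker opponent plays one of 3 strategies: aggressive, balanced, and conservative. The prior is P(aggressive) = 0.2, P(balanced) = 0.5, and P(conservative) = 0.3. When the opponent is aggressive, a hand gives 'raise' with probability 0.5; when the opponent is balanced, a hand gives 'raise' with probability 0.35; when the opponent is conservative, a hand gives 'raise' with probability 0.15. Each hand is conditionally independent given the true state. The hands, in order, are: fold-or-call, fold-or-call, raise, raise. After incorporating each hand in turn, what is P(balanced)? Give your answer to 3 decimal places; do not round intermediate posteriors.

0.598

After 'fold-or-call': normaliser = 0.5·0.2000 + 0.65·0.5000 + 0.85·0.3000; P(aggressive) ≈ 0.1471, P(balanced) ≈ 0.4779, P(conservative) ≈ 0.3750
After 'fold-or-call': normaliser = 0.5·0.1471 + 0.65·0.4779 + 0.85·0.3750; P(aggressive) ≈ 0.1046, P(balanced) ≈ 0.4419, P(conservative) ≈ 0.4535
After 'raise': normaliser = 0.5·0.1046 + 0.35·0.4419 + 0.15·0.4535; P(aggressive) ≈ 0.1902, P(balanced) ≈ 0.5625, P(conservative) ≈ 0.2473
After 'raise': normaliser = 0.5·0.1902 + 0.35·0.5625 + 0.15·0.2473; P(aggressive) ≈ 0.2890, P(balanced) ≈ 0.5983, P(conservative) ≈ 0.1127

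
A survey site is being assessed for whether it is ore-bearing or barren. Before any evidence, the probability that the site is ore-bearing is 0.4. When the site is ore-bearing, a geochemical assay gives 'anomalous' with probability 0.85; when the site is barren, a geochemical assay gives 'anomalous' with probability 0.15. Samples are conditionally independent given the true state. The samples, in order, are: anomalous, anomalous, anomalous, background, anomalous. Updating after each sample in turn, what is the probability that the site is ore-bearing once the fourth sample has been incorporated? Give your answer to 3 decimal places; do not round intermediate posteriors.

After 'anomalous': P(ore) = 0.85·0.4000 / (0.85·0.4000 + 0.15·0.6000) ≈ 0.7907
After 'anomalous': P(ore) = 0.85·0.7907 / (0.85·0.7907 + 0.15·0.2093) ≈ 0.9554
After 'anomalous': P(ore) = 0.85·0.9554 / (0.85·0.9554 + 0.15·0.0446) ≈ 0.9918
After 'background': P(ore) = 0.15·0.9918 / (0.15·0.9918 + 0.85·0.0082) ≈ 0.9554

0.955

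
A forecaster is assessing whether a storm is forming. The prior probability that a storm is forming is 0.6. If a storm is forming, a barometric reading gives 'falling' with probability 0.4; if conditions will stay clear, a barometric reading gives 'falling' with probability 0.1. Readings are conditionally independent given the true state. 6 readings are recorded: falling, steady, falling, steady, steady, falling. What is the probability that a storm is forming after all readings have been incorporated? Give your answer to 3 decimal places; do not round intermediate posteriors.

0.966

After 'falling': P(storm) = 0.4·0.6000 / (0.4·0.6000 + 0.1·0.4000) ≈ 0.8571
After 'steady': P(storm) = 0.6·0.8571 / (0.6·0.8571 + 0.9·0.1429) ≈ 0.8000
After 'falling': P(storm) = 0.4·0.8000 / (0.4·0.8000 + 0.1·0.2000) ≈ 0.9412
After 'steady': P(storm) = 0.6·0.9412 / (0.6·0.9412 + 0.9·0.0588) ≈ 0.9143
After 'steady': P(storm) = 0.6·0.9143 / (0.6·0.9143 + 0.9·0.0857) ≈ 0.8767
After 'falling': P(storm) = 0.4·0.8767 / (0.4·0.8767 + 0.1·0.1233) ≈ 0.9660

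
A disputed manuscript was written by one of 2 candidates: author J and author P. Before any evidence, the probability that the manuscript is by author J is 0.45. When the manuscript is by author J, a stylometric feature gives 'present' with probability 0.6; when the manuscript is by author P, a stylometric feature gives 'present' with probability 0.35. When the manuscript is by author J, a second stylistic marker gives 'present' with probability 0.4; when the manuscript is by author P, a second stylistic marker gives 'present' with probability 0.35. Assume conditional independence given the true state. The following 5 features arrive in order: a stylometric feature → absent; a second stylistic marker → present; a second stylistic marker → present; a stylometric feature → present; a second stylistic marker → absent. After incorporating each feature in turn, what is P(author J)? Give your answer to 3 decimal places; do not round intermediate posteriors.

After a stylometric feature='absent': P(author J) = 0.4·0.4500 / (0.4·0.4500 + 0.65·0.5500) ≈ 0.3349
After a second stylistic marker='present': P(author J) = 0.4·0.3349 / (0.4·0.3349 + 0.35·0.6651) ≈ 0.3653
After a second stylistic marker='present': P(author J) = 0.4·0.3653 / (0.4·0.3653 + 0.35·0.6347) ≈ 0.3967
After a stylometric feature='present': P(author J) = 0.6·0.3967 / (0.6·0.3967 + 0.35·0.6033) ≈ 0.5299
After a second stylistic marker='absent': P(author J) = 0.6·0.5299 / (0.6·0.5299 + 0.65·0.4701) ≈ 0.5100

0.510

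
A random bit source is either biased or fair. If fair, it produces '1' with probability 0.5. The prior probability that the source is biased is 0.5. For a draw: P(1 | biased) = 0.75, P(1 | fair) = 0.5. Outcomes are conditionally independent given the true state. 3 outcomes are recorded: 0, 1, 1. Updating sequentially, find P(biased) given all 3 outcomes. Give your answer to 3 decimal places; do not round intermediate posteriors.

After '0': P(biased) = 0.25·0.5000 / (0.25·0.5000 + 0.5·0.5000) ≈ 0.3333
After '1': P(biased) = 0.75·0.3333 / (0.75·0.3333 + 0.5·0.6667) ≈ 0.4286
After '1': P(biased) = 0.75·0.4286 / (0.75·0.4286 + 0.5·0.5714) ≈ 0.5294

0.529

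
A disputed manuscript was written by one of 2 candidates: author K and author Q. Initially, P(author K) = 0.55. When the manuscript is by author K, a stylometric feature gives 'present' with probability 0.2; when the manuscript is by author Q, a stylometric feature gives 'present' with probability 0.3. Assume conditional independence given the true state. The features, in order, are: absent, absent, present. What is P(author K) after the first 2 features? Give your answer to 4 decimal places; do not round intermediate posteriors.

Each posterior becomes the prior for the next update.
After 'absent': P(author K) = 0.8·0.5500 / (0.8·0.5500 + 0.7·0.4500) ≈ 0.5828
After 'absent': P(author K) = 0.8·0.5828 / (0.8·0.5828 + 0.7·0.4172) ≈ 0.6148

0.6148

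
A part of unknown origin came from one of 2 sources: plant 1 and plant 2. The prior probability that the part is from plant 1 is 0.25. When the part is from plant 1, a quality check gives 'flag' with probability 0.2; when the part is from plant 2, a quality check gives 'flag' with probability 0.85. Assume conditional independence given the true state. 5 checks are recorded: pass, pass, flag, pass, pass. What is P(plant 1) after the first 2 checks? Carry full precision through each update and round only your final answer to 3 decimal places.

After 'pass': P(plant 1) = 0.8·0.2500 / (0.8·0.2500 + 0.15·0.7500) ≈ 0.6400
After 'pass': P(plant 1) = 0.8·0.6400 / (0.8·0.6400 + 0.15·0.3600) ≈ 0.9046

0.905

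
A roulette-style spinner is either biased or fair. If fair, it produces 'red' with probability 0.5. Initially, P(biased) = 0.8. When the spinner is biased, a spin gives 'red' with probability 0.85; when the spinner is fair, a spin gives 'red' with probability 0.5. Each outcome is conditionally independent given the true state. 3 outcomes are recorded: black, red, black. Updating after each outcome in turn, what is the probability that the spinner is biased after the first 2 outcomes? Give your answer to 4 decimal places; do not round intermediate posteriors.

0.6711

After 'black': P(biased) = 0.15·0.8000 / (0.15·0.8000 + 0.5·0.2000) ≈ 0.5455
After 'red': P(biased) = 0.85·0.5455 / (0.85·0.5455 + 0.5·0.4545) ≈ 0.6711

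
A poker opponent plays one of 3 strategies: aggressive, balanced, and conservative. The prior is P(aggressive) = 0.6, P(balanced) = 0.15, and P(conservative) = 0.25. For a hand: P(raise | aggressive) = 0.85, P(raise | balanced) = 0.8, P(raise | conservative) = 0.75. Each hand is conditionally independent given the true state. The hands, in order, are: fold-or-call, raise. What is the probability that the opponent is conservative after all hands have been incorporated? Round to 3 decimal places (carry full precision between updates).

0.318

After 'fold-or-call': normaliser = 0.15·0.6000 + 0.2·0.1500 + 0.25·0.2500; P(aggressive) ≈ 0.4932, P(balanced) ≈ 0.1644, P(conservative) ≈ 0.3425
After 'raise': normaliser = 0.85·0.4932 + 0.8·0.1644 + 0.75·0.3425; P(aggressive) ≈ 0.5191, P(balanced) ≈ 0.1628, P(conservative) ≈ 0.3181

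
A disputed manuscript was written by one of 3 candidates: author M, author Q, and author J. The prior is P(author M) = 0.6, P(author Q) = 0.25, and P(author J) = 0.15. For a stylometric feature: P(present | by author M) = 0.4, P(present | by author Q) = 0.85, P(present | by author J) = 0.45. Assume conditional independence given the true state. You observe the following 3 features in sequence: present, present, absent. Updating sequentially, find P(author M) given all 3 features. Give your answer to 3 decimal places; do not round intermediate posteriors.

After 'present': normaliser = 0.4·0.6000 + 0.85·0.2500 + 0.45·0.1500; P(author M) ≈ 0.4615, P(author Q) ≈ 0.4087, P(author J) ≈ 0.1298
After 'present': normaliser = 0.4·0.4615 + 0.85·0.4087 + 0.45·0.1298; P(author M) ≈ 0.3127, P(author Q) ≈ 0.5884, P(author J) ≈ 0.0989
After 'absent': normaliser = 0.6·0.3127 + 0.15·0.5884 + 0.55·0.0989; P(author M) ≈ 0.5680, P(author Q) ≈ 0.2672, P(author J) ≈ 0.1648

0.568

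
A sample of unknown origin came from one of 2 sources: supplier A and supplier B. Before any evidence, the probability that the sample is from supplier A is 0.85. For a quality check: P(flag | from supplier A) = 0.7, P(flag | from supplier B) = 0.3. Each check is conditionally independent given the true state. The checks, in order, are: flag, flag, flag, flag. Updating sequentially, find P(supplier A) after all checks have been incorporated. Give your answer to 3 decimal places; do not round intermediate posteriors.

0.994

After 'flag': P(supplier A) = 0.7·0.8500 / (0.7·0.8500 + 0.3·0.1500) ≈ 0.9297
After 'flag': P(supplier A) = 0.7·0.9297 / (0.7·0.9297 + 0.3·0.0703) ≈ 0.9686
After 'flag': P(supplier A) = 0.7·0.9686 / (0.7·0.9686 + 0.3·0.0314) ≈ 0.9863
After 'flag': P(supplier A) = 0.7·0.9863 / (0.7·0.9863 + 0.3·0.0137) ≈ 0.9941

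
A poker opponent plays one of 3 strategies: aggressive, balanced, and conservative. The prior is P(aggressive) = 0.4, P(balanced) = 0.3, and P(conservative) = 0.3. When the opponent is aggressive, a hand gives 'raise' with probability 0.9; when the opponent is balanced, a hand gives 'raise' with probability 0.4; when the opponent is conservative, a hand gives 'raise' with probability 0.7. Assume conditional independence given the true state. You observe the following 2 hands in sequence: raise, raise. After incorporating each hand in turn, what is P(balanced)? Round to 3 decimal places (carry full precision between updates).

0.092

After 'raise': normaliser = 0.9·0.4000 + 0.4·0.3000 + 0.7·0.3000; P(aggressive) ≈ 0.5217, P(balanced) ≈ 0.1739, P(conservative) ≈ 0.3043
After 'raise': normaliser = 0.9·0.5217 + 0.4·0.1739 + 0.7·0.3043; P(aggressive) ≈ 0.6243, P(balanced) ≈ 0.0925, P(conservative) ≈ 0.2832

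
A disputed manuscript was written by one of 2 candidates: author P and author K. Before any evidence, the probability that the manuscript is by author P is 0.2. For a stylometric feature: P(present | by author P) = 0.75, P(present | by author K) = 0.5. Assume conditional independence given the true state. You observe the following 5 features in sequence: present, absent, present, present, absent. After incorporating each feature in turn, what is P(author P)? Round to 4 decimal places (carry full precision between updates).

After 'present': P(author P) = 0.75·0.2000 / (0.75·0.2000 + 0.5·0.8000) ≈ 0.2727
After 'absent': P(author P) = 0.25·0.2727 / (0.25·0.2727 + 0.5·0.7273) ≈ 0.1579
After 'present': P(author P) = 0.75·0.1579 / (0.75·0.1579 + 0.5·0.8421) ≈ 0.2195
After 'present': P(author P) = 0.75·0.2195 / (0.75·0.2195 + 0.5·0.7805) ≈ 0.2967
After 'absent': P(author P) = 0.25·0.2967 / (0.25·0.2967 + 0.5·0.7033) ≈ 0.1742

0.1742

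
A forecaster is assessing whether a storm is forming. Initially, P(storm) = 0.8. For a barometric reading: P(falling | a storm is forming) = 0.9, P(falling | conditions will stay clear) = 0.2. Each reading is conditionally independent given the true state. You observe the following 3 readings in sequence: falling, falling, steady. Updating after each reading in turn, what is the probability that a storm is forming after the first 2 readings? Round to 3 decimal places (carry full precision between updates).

Apply Bayes' rule sequentially, carrying P(storm) forward.
After 'falling': P(storm) = 0.9·0.8000 / (0.9·0.8000 + 0.2·0.2000) ≈ 0.9474
After 'falling': P(storm) = 0.9·0.9474 / (0.9·0.9474 + 0.2·0.0526) ≈ 0.9878

0.988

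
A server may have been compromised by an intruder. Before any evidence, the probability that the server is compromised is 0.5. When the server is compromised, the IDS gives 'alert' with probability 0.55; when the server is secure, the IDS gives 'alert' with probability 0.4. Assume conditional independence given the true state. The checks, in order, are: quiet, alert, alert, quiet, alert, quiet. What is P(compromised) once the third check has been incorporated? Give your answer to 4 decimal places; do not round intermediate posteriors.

0.5864

After 'quiet': P(compromised) = 0.45·0.5000 / (0.45·0.5000 + 0.6·0.5000) ≈ 0.4286
After 'alert': P(compromised) = 0.55·0.4286 / (0.55·0.4286 + 0.4·0.5714) ≈ 0.5077
After 'alert': P(compromised) = 0.55·0.5077 / (0.55·0.5077 + 0.4·0.4923) ≈ 0.5864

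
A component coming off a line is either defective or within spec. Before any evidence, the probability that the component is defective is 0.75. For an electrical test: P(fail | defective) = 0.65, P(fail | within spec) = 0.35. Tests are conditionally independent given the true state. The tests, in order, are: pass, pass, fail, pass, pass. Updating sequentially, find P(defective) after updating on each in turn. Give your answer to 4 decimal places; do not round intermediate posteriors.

0.3190

After 'pass': P(defective) = 0.35·0.7500 / (0.35·0.7500 + 0.65·0.2500) ≈ 0.6176
After 'pass': P(defective) = 0.35·0.6176 / (0.35·0.6176 + 0.65·0.3824) ≈ 0.4652
After 'fail': P(defective) = 0.65·0.4652 / (0.65·0.4652 + 0.35·0.5348) ≈ 0.6176
After 'pass': P(defective) = 0.35·0.6176 / (0.35·0.6176 + 0.65·0.3824) ≈ 0.4652
After 'pass': P(defective) = 0.35·0.4652 / (0.35·0.4652 + 0.65·0.5348) ≈ 0.3190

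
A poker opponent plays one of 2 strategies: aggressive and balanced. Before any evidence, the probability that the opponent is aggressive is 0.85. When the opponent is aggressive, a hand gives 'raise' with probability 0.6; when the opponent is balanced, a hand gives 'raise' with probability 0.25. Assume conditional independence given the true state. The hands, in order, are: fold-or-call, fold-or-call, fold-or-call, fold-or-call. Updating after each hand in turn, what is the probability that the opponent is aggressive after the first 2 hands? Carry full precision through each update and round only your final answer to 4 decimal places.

0.6171

Apply Bayes' rule sequentially, carrying P(aggressive) forward.
After 'fold-or-call': P(aggressive) = 0.4·0.8500 / (0.4·0.8500 + 0.75·0.1500) ≈ 0.7514
After 'fold-or-call': P(aggressive) = 0.4·0.7514 / (0.4·0.7514 + 0.75·0.2486) ≈ 0.6171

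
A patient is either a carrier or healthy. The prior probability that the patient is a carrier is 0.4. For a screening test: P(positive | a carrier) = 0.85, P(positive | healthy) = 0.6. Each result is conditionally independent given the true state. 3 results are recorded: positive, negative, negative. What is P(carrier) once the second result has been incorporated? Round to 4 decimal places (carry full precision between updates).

After 'positive': P(carrier) = 0.85·0.4000 / (0.85·0.4000 + 0.6·0.6000) ≈ 0.4857
After 'negative': P(carrier) = 0.15·0.4857 / (0.15·0.4857 + 0.4·0.5143) ≈ 0.2615

0.2615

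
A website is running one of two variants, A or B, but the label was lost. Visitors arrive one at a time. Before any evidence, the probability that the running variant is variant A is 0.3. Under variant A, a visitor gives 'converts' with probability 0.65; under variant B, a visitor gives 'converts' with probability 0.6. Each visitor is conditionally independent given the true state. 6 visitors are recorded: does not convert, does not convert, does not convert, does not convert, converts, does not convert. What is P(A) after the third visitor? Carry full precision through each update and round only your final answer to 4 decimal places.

0.2231

After 'does not convert': P(A) = 0.35·0.3000 / (0.35·0.3000 + 0.4·0.7000) ≈ 0.2727
After 'does not convert': P(A) = 0.35·0.2727 / (0.35·0.2727 + 0.4·0.7273) ≈ 0.2471
After 'does not convert': P(A) = 0.35·0.2471 / (0.35·0.2471 + 0.4·0.7529) ≈ 0.2231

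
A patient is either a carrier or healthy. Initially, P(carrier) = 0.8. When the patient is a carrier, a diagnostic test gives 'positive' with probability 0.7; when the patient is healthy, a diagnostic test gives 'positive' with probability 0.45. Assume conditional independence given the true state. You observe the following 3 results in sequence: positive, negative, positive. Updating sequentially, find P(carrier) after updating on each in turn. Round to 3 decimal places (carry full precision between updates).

0.841

Each posterior becomes the prior for the next update.
After 'positive': P(carrier) = 0.7·0.8000 / (0.7·0.8000 + 0.45·0.2000) ≈ 0.8615
After 'negative': P(carrier) = 0.3·0.8615 / (0.3·0.8615 + 0.55·0.1385) ≈ 0.7724
After 'positive': P(carrier) = 0.7·0.7724 / (0.7·0.7724 + 0.45·0.2276) ≈ 0.8408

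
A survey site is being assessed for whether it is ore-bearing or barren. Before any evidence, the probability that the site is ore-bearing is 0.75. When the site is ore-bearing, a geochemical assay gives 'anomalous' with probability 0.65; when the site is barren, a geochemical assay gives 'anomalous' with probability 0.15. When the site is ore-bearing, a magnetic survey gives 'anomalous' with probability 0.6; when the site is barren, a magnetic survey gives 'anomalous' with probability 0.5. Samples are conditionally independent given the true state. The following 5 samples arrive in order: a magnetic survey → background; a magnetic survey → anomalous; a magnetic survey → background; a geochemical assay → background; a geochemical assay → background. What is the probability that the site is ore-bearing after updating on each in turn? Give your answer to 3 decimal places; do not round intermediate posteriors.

After a magnetic survey='background': P(ore) = 0.4·0.7500 / (0.4·0.7500 + 0.5·0.2500) ≈ 0.7059
After a magnetic survey='anomalous': P(ore) = 0.6·0.7059 / (0.6·0.7059 + 0.5·0.2941) ≈ 0.7423
After a magnetic survey='background': P(ore) = 0.4·0.7423 / (0.4·0.7423 + 0.5·0.2577) ≈ 0.6973
After a geochemical assay='background': P(ore) = 0.35·0.6973 / (0.35·0.6973 + 0.85·0.3027) ≈ 0.4868
After a geochemical assay='background': P(ore) = 0.35·0.4868 / (0.35·0.4868 + 0.85·0.5132) ≈ 0.2809

0.281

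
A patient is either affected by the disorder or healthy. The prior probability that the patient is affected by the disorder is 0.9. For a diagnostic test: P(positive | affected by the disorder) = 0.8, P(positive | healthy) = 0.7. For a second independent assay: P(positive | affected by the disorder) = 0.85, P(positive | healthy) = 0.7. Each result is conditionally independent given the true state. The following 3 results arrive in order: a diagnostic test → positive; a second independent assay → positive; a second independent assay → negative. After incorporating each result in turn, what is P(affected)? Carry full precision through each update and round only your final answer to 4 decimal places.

Each posterior becomes the prior for the next update.
After a diagnostic test='positive': P(affected) = 0.8·0.9000 / (0.8·0.9000 + 0.7·0.1000) ≈ 0.9114
After a second independent assay='positive': P(affected) = 0.85·0.9114 / (0.85·0.9114 + 0.7·0.0886) ≈ 0.9259
After a second independent assay='negative': P(affected) = 0.15·0.9259 / (0.15·0.9259 + 0.3·0.0741) ≈ 0.8620

0.8620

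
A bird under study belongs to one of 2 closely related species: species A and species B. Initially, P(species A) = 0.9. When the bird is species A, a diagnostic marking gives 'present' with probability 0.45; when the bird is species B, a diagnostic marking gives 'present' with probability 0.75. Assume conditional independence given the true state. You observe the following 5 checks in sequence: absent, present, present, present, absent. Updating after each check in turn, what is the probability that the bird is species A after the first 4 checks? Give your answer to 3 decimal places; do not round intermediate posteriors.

0.810

Each posterior becomes the prior for the next update.
After 'absent': P(species A) = 0.55·0.9000 / (0.55·0.9000 + 0.25·0.1000) ≈ 0.9519
After 'present': P(species A) = 0.45·0.9519 / (0.45·0.9519 + 0.75·0.0481) ≈ 0.9224
After 'present': P(species A) = 0.45·0.9224 / (0.45·0.9224 + 0.75·0.0776) ≈ 0.8770
After 'present': P(species A) = 0.45·0.8770 / (0.45·0.8770 + 0.75·0.1230) ≈ 0.8105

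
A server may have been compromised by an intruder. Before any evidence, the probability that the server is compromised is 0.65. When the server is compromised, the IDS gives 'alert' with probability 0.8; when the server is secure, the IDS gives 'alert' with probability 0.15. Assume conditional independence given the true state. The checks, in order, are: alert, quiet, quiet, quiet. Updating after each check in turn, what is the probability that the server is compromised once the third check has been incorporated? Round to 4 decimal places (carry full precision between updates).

After 'alert': P(compromised) = 0.8·0.6500 / (0.8·0.6500 + 0.15·0.3500) ≈ 0.9083
After 'quiet': P(compromised) = 0.2·0.9083 / (0.2·0.9083 + 0.85·0.0917) ≈ 0.6997
After 'quiet': P(compromised) = 0.2·0.6997 / (0.2·0.6997 + 0.85·0.3003) ≈ 0.3542

0.3542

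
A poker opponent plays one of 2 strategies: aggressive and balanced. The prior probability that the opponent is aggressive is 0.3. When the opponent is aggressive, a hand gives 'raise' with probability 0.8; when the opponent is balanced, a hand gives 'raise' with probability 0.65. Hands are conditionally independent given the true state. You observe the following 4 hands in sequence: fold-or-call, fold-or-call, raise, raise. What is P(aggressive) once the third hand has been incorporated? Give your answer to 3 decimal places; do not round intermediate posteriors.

After 'fold-or-call': P(aggressive) = 0.2·0.3000 / (0.2·0.3000 + 0.35·0.7000) ≈ 0.1967
After 'fold-or-call': P(aggressive) = 0.2·0.1967 / (0.2·0.1967 + 0.35·0.8033) ≈ 0.1228
After 'raise': P(aggressive) = 0.8·0.1228 / (0.8·0.1228 + 0.65·0.8772) ≈ 0.1469

0.147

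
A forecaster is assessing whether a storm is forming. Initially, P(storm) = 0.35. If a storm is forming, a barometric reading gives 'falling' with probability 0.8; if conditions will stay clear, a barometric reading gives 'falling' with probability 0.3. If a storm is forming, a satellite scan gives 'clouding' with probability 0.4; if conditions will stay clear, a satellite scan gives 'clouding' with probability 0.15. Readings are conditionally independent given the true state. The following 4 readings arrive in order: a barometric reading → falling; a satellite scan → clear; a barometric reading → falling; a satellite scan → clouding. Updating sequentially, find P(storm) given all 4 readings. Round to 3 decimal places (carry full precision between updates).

0.878

Apply Bayes' rule sequentially, carrying P(storm) forward.
After a barometric reading='falling': P(storm) = 0.8·0.3500 / (0.8·0.3500 + 0.3·0.6500) ≈ 0.5895
After a satellite scan='clear': P(storm) = 0.6·0.5895 / (0.6·0.5895 + 0.85·0.4105) ≈ 0.5034
After a barometric reading='falling': P(storm) = 0.8·0.5034 / (0.8·0.5034 + 0.3·0.4966) ≈ 0.7299
After a satellite scan='clouding': P(storm) = 0.4·0.7299 / (0.4·0.7299 + 0.15·0.2701) ≈ 0.8782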